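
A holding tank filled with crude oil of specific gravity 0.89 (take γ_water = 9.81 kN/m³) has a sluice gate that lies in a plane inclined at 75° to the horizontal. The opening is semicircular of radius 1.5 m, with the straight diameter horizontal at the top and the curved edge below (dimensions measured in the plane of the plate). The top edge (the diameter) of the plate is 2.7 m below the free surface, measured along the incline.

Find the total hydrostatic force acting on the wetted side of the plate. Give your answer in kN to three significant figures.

F ≈ 99.5 kN

γ = 0.89 × 9.81 = 8.7309 kN/m³.
Let θ = 75° be the plate's angle to the horizontal; measure y along the incline from where the plane meets the free surface. Vertical depth h = y·sinθ with sinθ = 0.965926.
The centroid of a semicircle lies 4r/(3π) = 0.63662 m from the diameter, here below the top edge, so y_c = 2.7 + 0.63662 = 3.33662 m and h_c = 3.33662 × 0.965926 = 3.22293 m.
A = πr²/2 = π × 1.5²/2 = 3.53429 m².
Resultant F = γ·h_c·A = 8.7309 × 3.22293 × 3.53429 = 99.4517 kN.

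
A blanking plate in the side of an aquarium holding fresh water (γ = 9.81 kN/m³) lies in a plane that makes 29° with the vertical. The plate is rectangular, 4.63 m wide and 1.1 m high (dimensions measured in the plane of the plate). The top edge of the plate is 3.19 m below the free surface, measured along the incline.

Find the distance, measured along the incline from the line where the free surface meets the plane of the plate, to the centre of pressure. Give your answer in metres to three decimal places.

y_p = 3.767 m

γ = 9.81 kN/m³.
The plate makes 29° with the vertical, i.e. θ = 90° − 29° = 61° to the horizontal. Measuring y along the incline from the free-surface line, vertical depth h = y·sinθ with sinθ = 0.874620.
The centroid lies 1.1/2 = 0.55 m below the top edge, so y_c = 3.19 + 0.55 = 3.74 m and h_c = 3.74 × 0.874620 = 3.27108 m.
A = 4.63 × 1.1 = 5.093 m².
Resultant F = γ·h_c·A = 9.81 × 3.27108 × 5.093 = 163.431 kN.
I_c = b·h³/12 = 4.63 × 1.1³/12 = 0.513544 m⁴.
Centre of pressure: y_p = y_c + I_c/(y_c·A) = 3.74 + 0.513544/(3.74 × 5.093) = 3.74 + 0.0269608 = 3.76696 m along the plane.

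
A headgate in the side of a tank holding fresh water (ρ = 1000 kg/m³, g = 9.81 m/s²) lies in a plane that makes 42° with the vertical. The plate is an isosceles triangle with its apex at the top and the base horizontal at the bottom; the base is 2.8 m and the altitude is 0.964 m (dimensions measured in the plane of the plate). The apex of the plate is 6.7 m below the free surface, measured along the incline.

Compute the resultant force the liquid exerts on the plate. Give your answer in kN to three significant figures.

F ≈ 72.2 kN

γ = ρg = 1000 × 9.81 = 9810 N/m³ = 9.81 kN/m³.
The plate makes 42° with the vertical, i.e. θ = 90° − 42° = 48° to the horizontal. Measuring y along the incline from the free-surface line, vertical depth h = y·sinθ with sinθ = 0.743145.
With the apex up, the centroid sits 2h/3 = 2 × 0.964/3 = 0.642667 m below the apex, so y_c = 6.7 + 0.642667 = 7.34267 m and h_c = 7.34267 × 0.743145 = 5.45667 m.
A = ½ × 2.8 × 0.964 = 1.3496 m².
Resultant F = γ·h_c·A = 9.81 × 5.45667 × 1.3496 = 72.244 kN.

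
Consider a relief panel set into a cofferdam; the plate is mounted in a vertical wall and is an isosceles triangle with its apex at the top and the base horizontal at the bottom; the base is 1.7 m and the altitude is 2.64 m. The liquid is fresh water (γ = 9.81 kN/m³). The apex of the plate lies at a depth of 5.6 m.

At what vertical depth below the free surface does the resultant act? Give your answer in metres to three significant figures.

h_p = 7.41 m

γ = 9.81 kN/m³.
With the apex up, the centroid sits 2h/3 = 2 × 2.64/3 = 1.76 m below the apex, so the centroid depth is h_c = 5.6 + 1.76 = 7.36 m.
A = ½ × 1.7 × 2.64 = 2.244 m².
Resultant F = γ·h_c·A = 9.81 × 7.36 × 2.244 = 162.02 kN.
I_c = b·h³/36 = 1.7 × 2.64³/36 = 0.868877 m⁴.
Centre of pressure: y_p = y_c + I_c/(y_c·A) = 7.36 + 0.868877/(7.36 × 2.244) = 7.36 + 0.0526087 = 7.41261 m along the plane.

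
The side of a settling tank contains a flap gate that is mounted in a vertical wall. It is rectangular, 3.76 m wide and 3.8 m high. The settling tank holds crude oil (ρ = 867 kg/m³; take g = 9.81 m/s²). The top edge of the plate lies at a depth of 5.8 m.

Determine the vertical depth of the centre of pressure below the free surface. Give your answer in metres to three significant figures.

γ = ρg = 867 × 9.81 / 1000 = 8.50527 kN/m³.
The centroid lies 3.8/2 = 1.9 m below the top edge, so the centroid depth is h_c = 5.8 + 1.9 = 7.7 m.
A = 3.76 × 3.8 = 14.288 m².
Resultant F = γ·h_c·A = 8.50527 × 7.7 × 14.288 = 935.729 kN.
I_c = b·h³/12 = 3.76 × 3.8³/12 = 17.1932 m⁴.
Centre of pressure: y_p = y_c + I_c/(y_c·A) = 7.7 + 17.1932/(7.7 × 14.288) = 7.7 + 0.156277 = 7.85628 m along the plane.

h_p = 7.86 m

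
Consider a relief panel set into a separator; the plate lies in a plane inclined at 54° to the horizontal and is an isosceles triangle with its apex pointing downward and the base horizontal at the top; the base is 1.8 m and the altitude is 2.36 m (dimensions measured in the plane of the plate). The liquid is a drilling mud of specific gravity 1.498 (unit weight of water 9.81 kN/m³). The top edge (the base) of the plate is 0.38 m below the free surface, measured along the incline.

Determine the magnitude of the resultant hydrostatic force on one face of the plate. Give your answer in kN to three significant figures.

γ = 1.498 × 9.81 = 14.69538 kN/m³.
Let θ = 54° be the plate's angle to the horizontal; measure y along the incline from where the plane meets the free surface. Vertical depth h = y·sinθ with sinθ = 0.809017.
With the apex down, the centroid sits h/3 = 2.36/3 = 0.786667 m below the base (the top edge), so y_c = 0.38 + 0.786667 = 1.16667 m and h_c = 1.16667 × 0.809017 = 0.943856 m.
A = ½ × 1.8 × 2.36 = 2.124 m².
Resultant F = γ·h_c·A = 14.69538 × 0.943856 × 2.124 = 29.4606 kN.

F ≈ 29.5 kN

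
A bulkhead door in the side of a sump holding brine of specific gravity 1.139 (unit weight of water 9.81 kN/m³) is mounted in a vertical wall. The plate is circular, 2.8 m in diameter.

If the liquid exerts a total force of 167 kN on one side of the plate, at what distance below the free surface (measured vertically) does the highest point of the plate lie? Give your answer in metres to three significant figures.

γ = 1.139 × 9.81 = 11.17359 kN/m³.
A = π(1.4)² = 6.15752 m².
From F = γ·h_c·A, the centroid depth is h_c = 167/(11.17359 × 6.15752) = 2.42727 m.
The centroid is at the centre, 1.4 m below the top of the plate, so the highest point sits at h_top = 2.42727 − 1.4 = 1.02727 m below the surface.

d_top ≈ 1.03 m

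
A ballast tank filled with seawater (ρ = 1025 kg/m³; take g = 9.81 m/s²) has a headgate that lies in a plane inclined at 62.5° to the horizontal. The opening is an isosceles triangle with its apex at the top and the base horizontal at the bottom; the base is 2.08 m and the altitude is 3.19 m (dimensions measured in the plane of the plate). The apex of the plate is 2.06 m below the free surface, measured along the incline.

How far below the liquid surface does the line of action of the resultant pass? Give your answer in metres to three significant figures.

h_p = 3.83 m

γ = ρg = 1025 × 9.81 / 1000 = 10.05525 kN/m³.
Let θ = 62.5° be the plate's angle to the horizontal; measure y along the incline from where the plane meets the free surface. Vertical depth h = y·sinθ with sinθ = 0.887011.
With the apex up, the centroid sits 2h/3 = 2 × 3.19/3 = 2.12667 m below the apex, so y_c = 2.06 + 2.12667 = 4.18667 m and h_c = 4.18667 × 0.887011 = 3.71362 m.
A = ½ × 2.08 × 3.19 = 3.3176 m².
Resultant F = γ·h_c·A = 10.05525 × 3.71362 × 3.3176 = 123.884 kN.
I_c = b·h³/36 = 2.08 × 3.19³/36 = 1.87557 m⁴.
Centre of pressure: y_p = y_c + I_c/(y_c·A) = 4.18667 + 1.87557/(4.18667 × 3.3176) = 4.18667 + 0.135033 = 4.3217 m along the plane.
Vertically, h_p = y_p·sinθ = 4.3217 × 0.887011 = 3.8334 m.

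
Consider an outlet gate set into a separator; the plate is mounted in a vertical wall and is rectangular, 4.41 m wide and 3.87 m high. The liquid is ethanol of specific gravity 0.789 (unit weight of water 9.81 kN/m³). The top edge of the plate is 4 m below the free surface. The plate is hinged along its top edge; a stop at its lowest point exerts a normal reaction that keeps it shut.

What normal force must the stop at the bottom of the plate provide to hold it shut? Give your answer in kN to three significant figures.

P ≈ 435 kN

γ = 0.789 × 9.81 = 7.74009 kN/m³.
The centroid lies 3.87/2 = 1.935 m below the top edge, so the centroid depth is h_c = 4 + 1.935 = 5.935 m.
A = 4.41 × 3.87 = 17.0667 m².
Resultant F = γ·h_c·A = 7.74009 × 5.935 × 17.0667 = 784 kN.
I_c = b·h³/12 = 4.41 × 3.87³/12 = 21.3005 m⁴.
Centre of pressure: y_p = y_c + I_c/(y_c·A) = 5.935 + 21.3005/(5.935 × 17.0667) = 5.935 + 0.21029 = 6.14529 m along the plane.
The resultant acts 1.935 + 0.21029 = 2.14529 m (along the plate) below the hinge at the top edge, so the moment about the hinge is M = F × 2.14529 = 784 × 2.14529 = 1681.91 kN·m.
A normal force at the bottom, 3.87 m from the hinge, must supply this moment: P = 1681.91/3.87 = 434.602 kN.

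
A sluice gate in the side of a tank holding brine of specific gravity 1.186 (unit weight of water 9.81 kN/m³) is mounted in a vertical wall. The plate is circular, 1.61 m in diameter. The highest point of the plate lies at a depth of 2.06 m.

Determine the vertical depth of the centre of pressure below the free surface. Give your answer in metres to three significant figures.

h_p = 2.92 m

γ = 1.186 × 9.81 = 11.63466 kN/m³.
The centroid is at the centre, 0.805 m below the top of the plate, so the centroid depth is h_c = 2.06 + 0.805 = 2.865 m.
A = π(0.805)² = 2.03583 m².
Resultant F = γ·h_c·A = 11.63466 × 2.865 × 2.03583 = 67.8609 kN.
I_c = πr⁴/4 = π × 0.805⁴/4 = 0.329817 m⁴.
Centre of pressure: y_p = y_c + I_c/(y_c·A) = 2.865 + 0.329817/(2.865 × 2.03583) = 2.865 + 0.0565467 = 2.92155 m along the plane.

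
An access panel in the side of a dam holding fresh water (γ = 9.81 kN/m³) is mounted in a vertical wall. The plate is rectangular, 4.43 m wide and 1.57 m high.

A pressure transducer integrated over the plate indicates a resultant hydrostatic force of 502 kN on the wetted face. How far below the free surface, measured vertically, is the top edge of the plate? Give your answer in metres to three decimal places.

d_top ≈ 6.573 m

γ = 9.81 kN/m³.
A = 4.43 × 1.57 = 6.9551 m².
From F = γ·h_c·A, the centroid depth is h_c = 502/(9.81 × 6.9551) = 7.35752 m.
The centroid lies 1.57/2 = 0.785 m below the top edge, so the top edge sits at h_top = 7.35752 − 0.785 = 6.57252 m below the surface.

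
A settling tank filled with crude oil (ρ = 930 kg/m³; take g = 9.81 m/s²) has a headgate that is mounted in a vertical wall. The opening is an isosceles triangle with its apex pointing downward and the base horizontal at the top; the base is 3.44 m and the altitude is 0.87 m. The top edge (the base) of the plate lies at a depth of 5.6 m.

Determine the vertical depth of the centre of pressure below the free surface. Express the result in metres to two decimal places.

h_p = 5.90 m

γ = ρg = 930 × 9.81 / 1000 = 9.1233 kN/m³.
With the apex down, the centroid sits h/3 = 0.87/3 = 0.29 m below the base (the top edge), so the centroid depth is h_c = 5.6 + 0.29 = 5.89 m.
A = ½ × 3.44 × 0.87 = 1.4964 m².
Resultant F = γ·h_c·A = 9.1233 × 5.89 × 1.4964 = 80.4109 kN.
I_c = b·h³/36 = 3.44 × 0.87³/36 = 0.0629236 m⁴.
Centre of pressure: y_p = y_c + I_c/(y_c·A) = 5.89 + 0.0629236/(5.89 × 1.4964) = 5.89 + 0.00713922 = 5.89714 m along the plane.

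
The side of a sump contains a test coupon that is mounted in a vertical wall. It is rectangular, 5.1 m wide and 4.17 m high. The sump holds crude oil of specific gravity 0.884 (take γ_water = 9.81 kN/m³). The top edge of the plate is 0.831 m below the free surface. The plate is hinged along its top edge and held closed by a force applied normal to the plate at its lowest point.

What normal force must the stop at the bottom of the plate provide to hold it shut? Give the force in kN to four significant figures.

P ≈ 333.0 kN

γ = 0.884 × 9.81 = 8.67204 kN/m³.
The centroid lies 4.17/2 = 2.085 m below the top edge, so the centroid depth is h_c = 0.831 + 2.085 = 2.916 m.
A = 5.1 × 4.17 = 21.267 m².
Resultant F = γ·h_c·A = 8.67204 × 2.916 × 21.267 = 537.793 kN.
I_c = b·h³/12 = 5.1 × 4.17³/12 = 30.8175 m⁴.
Centre of pressure: y_p = y_c + I_c/(y_c·A) = 2.916 + 30.8175/(2.916 × 21.267) = 2.916 + 0.49694 = 3.41294 m along the plane.
The resultant acts 2.085 + 0.49694 = 2.58194 m (along the plate) below the hinge at the top edge, so the moment about the hinge is M = F × 2.58194 = 537.793 × 2.58194 = 1388.55 kN·m.
A normal force at the bottom, 4.17 m from the hinge, must supply this moment: P = 1388.55/4.17 = 332.986 kN.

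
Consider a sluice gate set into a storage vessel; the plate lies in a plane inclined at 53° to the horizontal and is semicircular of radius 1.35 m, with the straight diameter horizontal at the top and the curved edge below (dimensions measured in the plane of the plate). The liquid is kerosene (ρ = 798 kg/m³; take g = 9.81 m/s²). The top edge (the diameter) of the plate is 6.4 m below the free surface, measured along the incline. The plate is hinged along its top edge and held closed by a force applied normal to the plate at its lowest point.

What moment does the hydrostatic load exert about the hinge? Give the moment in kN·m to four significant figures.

M ≈ 73.79 kN·m

γ = ρg = 798 × 9.81 / 1000 = 7.82838 kN/m³.
Let θ = 53° be the plate's angle to the horizontal; measure y along the incline from where the plane meets the free surface. Vertical depth h = y·sinθ with sinθ = 0.798636.
The centroid of a semicircle lies 4r/(3π) = 0.572958 m from the diameter, here below the top edge, so y_c = 6.4 + 0.572958 = 6.97296 m and h_c = 6.97296 × 0.798636 = 5.56886 m.
A = πr²/2 = π × 1.35²/2 = 2.86278 m².
Resultant F = γ·h_c·A = 7.82838 × 5.56886 × 2.86278 = 124.803 kN.
I_c = (π/8 − 8/(9π))·r⁴ = 0.109757 × 1.35⁴ = 0.364559 m⁴.
Centre of pressure: y_p = y_c + I_c/(y_c·A) = 6.97296 + 0.364559/(6.97296 × 2.86278) = 6.97296 + 0.0182626 = 6.99122 m along the plane.
The resultant acts 0.572958 + 0.0182626 = 0.591221 m (along the plate) below the hinge at the top edge, so the moment about the hinge is M = F × 0.591221 = 124.803 × 0.591221 = 73.7862 kN·m.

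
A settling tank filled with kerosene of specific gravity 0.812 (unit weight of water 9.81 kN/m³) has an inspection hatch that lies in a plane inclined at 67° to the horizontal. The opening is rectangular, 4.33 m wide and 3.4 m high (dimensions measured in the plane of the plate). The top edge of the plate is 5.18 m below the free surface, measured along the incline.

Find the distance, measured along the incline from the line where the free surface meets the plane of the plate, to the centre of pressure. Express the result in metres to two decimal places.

y_p = 7.02 m

γ = 0.812 × 9.81 = 7.96572 kN/m³.
Let θ = 67° be the plate's angle to the horizontal; measure y along the incline from where the plane meets the free surface. Vertical depth h = y·sinθ with sinθ = 0.920505.
The centroid lies 3.4/2 = 1.7 m below the top edge, so y_c = 5.18 + 1.7 = 6.88 m and h_c = 6.88 × 0.920505 = 6.33307 m.
A = 4.33 × 3.4 = 14.722 m².
Resultant F = γ·h_c·A = 7.96572 × 6.33307 × 14.722 = 742.688 kN.
I_c = b·h³/12 = 4.33 × 3.4³/12 = 14.1822 m⁴.
Centre of pressure: y_p = y_c + I_c/(y_c·A) = 6.88 + 14.1822/(6.88 × 14.722) = 6.88 + 0.140019 = 7.02002 m along the plane.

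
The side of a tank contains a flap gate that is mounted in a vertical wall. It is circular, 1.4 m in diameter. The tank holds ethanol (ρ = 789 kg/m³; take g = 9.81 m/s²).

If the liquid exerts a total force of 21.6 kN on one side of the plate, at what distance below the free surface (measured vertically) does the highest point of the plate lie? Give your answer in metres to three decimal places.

γ = ρg = 789 × 9.81 / 1000 = 7.74009 kN/m³.
A = π(0.7)² = 1.53938 m².
From F = γ·h_c·A, the centroid depth is h_c = 21.6/(7.74009 × 1.53938) = 1.81285 m.
The centroid is at the centre, 0.7 m below the top of the plate, so the highest point sits at h_top = 1.81285 − 0.7 = 1.11285 m below the surface.

d_top ≈ 1.113 m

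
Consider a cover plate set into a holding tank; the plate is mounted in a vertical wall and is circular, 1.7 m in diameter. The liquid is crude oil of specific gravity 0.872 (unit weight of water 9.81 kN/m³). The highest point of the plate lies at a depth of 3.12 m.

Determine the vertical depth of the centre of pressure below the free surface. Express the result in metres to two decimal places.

h_p = 4.02 m

γ = 0.872 × 9.81 = 8.55432 kN/m³.
The centroid is at the centre, 0.85 m below the top of the plate, so the centroid depth is h_c = 3.12 + 0.85 = 3.97 m.
A = π(0.85)² = 2.2698 m².
Resultant F = γ·h_c·A = 8.55432 × 3.97 × 2.2698 = 77.0839 kN.
I_c = πr⁴/4 = π × 0.85⁴/4 = 0.409983 m⁴.
Centre of pressure: y_p = y_c + I_c/(y_c·A) = 3.97 + 0.409983/(3.97 × 2.2698) = 3.97 + 0.0454975 = 4.0155 m along the plane.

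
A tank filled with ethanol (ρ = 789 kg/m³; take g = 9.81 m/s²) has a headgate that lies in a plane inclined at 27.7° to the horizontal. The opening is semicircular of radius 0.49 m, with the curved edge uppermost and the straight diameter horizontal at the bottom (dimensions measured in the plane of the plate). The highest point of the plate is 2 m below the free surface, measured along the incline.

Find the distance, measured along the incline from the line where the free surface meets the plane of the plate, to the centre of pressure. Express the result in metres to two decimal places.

y_p = 2.29 m

γ = ρg = 789 × 9.81 / 1000 = 7.74009 kN/m³.
Let θ = 27.7° be the plate's angle to the horizontal; measure y along the incline from where the plane meets the free surface. Vertical depth h = y·sinθ with sinθ = 0.464842.
The centroid lies 4r/(3π) = 0.207962 m above the diameter, so r − 4r/(3π) = 0.49 − 0.207962 = 0.282038 m below the topmost point, so y_c = 2 + 0.282038 = 2.28204 m and h_c = 2.28204 × 0.464842 = 1.06079 m.
A = πr²/2 = π × 0.49²/2 = 0.377148 m².
Resultant F = γ·h_c·A = 7.74009 × 1.06079 × 0.377148 = 3.09662 kN.
I_c = (π/8 − 8/(9π))·r⁴ = 0.109757 × 0.49⁴ = 0.00632727 m⁴.
Centre of pressure: y_p = y_c + I_c/(y_c·A) = 2.28204 + 0.00632727/(2.28204 × 0.377148) = 2.28204 + 0.00735159 = 2.28939 m along the plane.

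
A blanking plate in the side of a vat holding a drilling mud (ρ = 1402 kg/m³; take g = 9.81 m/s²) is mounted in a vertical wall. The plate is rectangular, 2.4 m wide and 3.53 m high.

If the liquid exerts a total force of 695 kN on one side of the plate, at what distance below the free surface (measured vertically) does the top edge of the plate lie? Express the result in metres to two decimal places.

d_top ≈ 4.20 m

γ = ρg = 1402 × 9.81 / 1000 = 13.75362 kN/m³.
A = 2.4 × 3.53 = 8.472 m².
From F = γ·h_c·A, the centroid depth is h_c = 695/(13.75362 × 8.472) = 5.96461 m.
The centroid lies 3.53/2 = 1.765 m below the top edge, so the top edge sits at h_top = 5.96461 − 1.765 = 4.19961 m below the surface.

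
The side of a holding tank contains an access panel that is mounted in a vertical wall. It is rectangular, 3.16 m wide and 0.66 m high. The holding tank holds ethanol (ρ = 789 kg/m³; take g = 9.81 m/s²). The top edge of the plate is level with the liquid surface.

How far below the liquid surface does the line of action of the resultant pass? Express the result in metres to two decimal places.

γ = ρg = 789 × 9.81 / 1000 = 7.74009 kN/m³.
The centroid lies 0.66/2 = 0.33 m below the top edge, so the centroid depth is h_c = 0.33 m.
A = 3.16 × 0.66 = 2.0856 m².
Resultant F = γ·h_c·A = 7.74009 × 0.33 × 2.0856 = 5.3271 kN.
I_c = b·h³/12 = 3.16 × 0.66³/12 = 0.0757073 m⁴.
Centre of pressure: y_p = y_c + I_c/(y_c·A) = 0.33 + 0.0757073/(0.33 × 2.0856) = 0.33 + 0.11 = 0.44 m along the plane.

h_p = 0.44 m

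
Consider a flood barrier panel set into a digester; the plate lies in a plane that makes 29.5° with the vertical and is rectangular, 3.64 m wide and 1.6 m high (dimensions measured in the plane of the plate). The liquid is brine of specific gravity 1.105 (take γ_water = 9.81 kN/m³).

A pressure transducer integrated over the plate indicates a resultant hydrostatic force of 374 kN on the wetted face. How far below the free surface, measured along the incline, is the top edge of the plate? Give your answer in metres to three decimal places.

y_top ≈ 6.006 m

γ = 1.105 × 9.81 = 10.84005 kN/m³.
A = 3.64 × 1.6 = 5.824 m².
From F = γ·h_c·A, the centroid depth is h_c = 374/(10.84005 × 5.824) = 5.92405 m.
The plate makes 29.5° with the vertical, i.e. θ = 90° − 29.5° = 60.5° to the horizontal. Measuring y along the incline from the free-surface line, vertical depth h = y·sinθ with sinθ = 0.870356.
Along the incline, y_c = h_c/sinθ = 5.92405/0.870356 = 6.80647 m.
The centroid lies 1.6/2 = 0.8 m below the top edge, so the top edge sits at y_top = 6.80647 − 0.8 = 6.00647 m along the incline.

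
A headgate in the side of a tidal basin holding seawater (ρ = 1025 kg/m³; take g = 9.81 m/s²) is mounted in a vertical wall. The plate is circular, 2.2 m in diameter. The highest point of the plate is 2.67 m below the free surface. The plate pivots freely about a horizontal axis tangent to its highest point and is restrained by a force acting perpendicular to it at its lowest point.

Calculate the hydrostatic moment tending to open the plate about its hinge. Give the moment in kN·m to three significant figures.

M ≈ 170 kN·m

γ = ρg = 1025 × 9.81 / 1000 = 10.05525 kN/m³.
The centroid is at the centre, 1.1 m below the top of the plate, so the centroid depth is h_c = 2.67 + 1.1 = 3.77 m.
A = π(1.1)² = 3.80133 m².
Resultant F = γ·h_c·A = 10.05525 × 3.77 × 3.80133 = 144.102 kN.
I_c = πr⁴/4 = π × 1.1⁴/4 = 1.1499 m⁴.
Centre of pressure: y_p = y_c + I_c/(y_c·A) = 3.77 + 1.1499/(3.77 × 3.80133) = 3.77 + 0.0802386 = 3.85024 m along the plane.
The resultant acts 1.1 + 0.0802386 = 1.18024 m (along the plate) below the hinge at the top edge, so the moment about the hinge is M = F × 1.18024 = 144.102 × 1.18024 = 170.075 kN·m.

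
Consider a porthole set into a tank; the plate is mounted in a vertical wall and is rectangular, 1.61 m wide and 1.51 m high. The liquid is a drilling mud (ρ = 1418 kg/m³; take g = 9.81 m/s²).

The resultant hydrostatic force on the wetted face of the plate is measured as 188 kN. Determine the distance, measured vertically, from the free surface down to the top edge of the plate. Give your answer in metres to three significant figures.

γ = ρg = 1418 × 9.81 / 1000 = 13.91058 kN/m³.
A = 1.61 × 1.51 = 2.4311 m².
From F = γ·h_c·A, the centroid depth is h_c = 188/(13.91058 × 2.4311) = 5.55917 m.
The centroid lies 1.51/2 = 0.755 m below the top edge, so the top edge sits at h_top = 5.55917 − 0.755 = 4.80417 m below the surface.

d_top ≈ 4.80 m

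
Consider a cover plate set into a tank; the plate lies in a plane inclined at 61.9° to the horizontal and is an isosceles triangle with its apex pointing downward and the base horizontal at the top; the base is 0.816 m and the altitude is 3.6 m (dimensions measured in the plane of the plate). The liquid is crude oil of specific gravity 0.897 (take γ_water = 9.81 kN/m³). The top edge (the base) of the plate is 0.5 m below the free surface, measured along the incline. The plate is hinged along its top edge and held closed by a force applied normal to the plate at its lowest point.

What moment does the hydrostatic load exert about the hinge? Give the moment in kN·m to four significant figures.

M ≈ 31.47 kN·m

γ = 0.897 × 9.81 = 8.79957 kN/m³.
Let θ = 61.9° be the plate's angle to the horizontal; measure y along the incline from where the plane meets the free surface. Vertical depth h = y·sinθ with sinθ = 0.882127.
With the apex down, the centroid sits h/3 = 3.6/3 = 1.2 m below the base (the top edge), so y_c = 0.5 + 1.2 = 1.7 m and h_c = 1.7 × 0.882127 = 1.49962 m.
A = ½ × 0.816 × 3.6 = 1.4688 m².
Resultant F = γ·h_c·A = 8.79957 × 1.49962 × 1.4688 = 19.3823 kN.
I_c = b·h³/36 = 0.816 × 3.6³/36 = 1.05754 m⁴.
Centre of pressure: y_p = y_c + I_c/(y_c·A) = 1.7 + 1.05754/(1.7 × 1.4688) = 1.7 + 0.423531 = 2.12353 m along the plane.
The resultant acts 1.2 + 0.423531 = 1.62353 m (along the plate) below the hinge at the top edge, so the moment about the hinge is M = F × 1.62353 = 19.3823 × 1.62353 = 31.4677 kN·m.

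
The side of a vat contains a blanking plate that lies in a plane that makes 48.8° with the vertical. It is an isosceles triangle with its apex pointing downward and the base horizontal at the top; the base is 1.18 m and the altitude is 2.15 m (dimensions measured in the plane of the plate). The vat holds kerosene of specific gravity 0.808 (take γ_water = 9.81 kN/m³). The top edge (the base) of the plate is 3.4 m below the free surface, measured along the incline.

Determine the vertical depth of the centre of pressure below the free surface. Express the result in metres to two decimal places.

γ = 0.808 × 9.81 = 7.92648 kN/m³.
The plate makes 48.8° with the vertical, i.e. θ = 90° − 48.8° = 41.2° to the horizontal. Measuring y along the incline from the free-surface line, vertical depth h = y·sinθ with sinθ = 0.658689.
With the apex down, the centroid sits h/3 = 2.15/3 = 0.716667 m below the base (the top edge), so y_c = 3.4 + 0.716667 = 4.11667 m and h_c = 4.11667 × 0.658689 = 2.71161 m.
A = ½ × 1.18 × 2.15 = 1.2685 m².
Resultant F = γ·h_c·A = 7.92648 × 2.71161 × 1.2685 = 27.2645 kN.
I_c = b·h³/36 = 1.18 × 2.15³/36 = 0.325758 m⁴.
Centre of pressure: y_p = y_c + I_c/(y_c·A) = 4.11667 + 0.325758/(4.11667 × 1.2685) = 4.11667 + 0.0623819 = 4.17905 m along the plane.
Vertically, h_p = y_p·sinθ = 4.17905 × 0.658689 = 2.75269 m.

h_p = 2.75 m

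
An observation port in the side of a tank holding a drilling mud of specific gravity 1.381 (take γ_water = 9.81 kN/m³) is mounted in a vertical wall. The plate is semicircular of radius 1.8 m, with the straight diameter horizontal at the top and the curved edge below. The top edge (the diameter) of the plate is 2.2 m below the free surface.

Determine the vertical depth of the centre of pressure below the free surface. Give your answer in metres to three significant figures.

γ = 1.381 × 9.81 = 13.54761 kN/m³.
The centroid of a semicircle lies 4r/(3π) = 0.763944 m from the diameter, here below the top edge, so the centroid depth is h_c = 2.2 + 0.763944 = 2.96394 m.
A = πr²/2 = π × 1.8²/2 = 5.08938 m².
Resultant F = γ·h_c·A = 13.54761 × 2.96394 × 5.08938 = 204.361 kN.
I_c = (π/8 − 8/(9π))·r⁴ = 0.109757 × 1.8⁴ = 1.15219 m⁴.
Centre of pressure: y_p = y_c + I_c/(y_c·A) = 2.96394 + 1.15219/(2.96394 × 5.08938) = 2.96394 + 0.0763818 = 3.04032 m along the plane.

h_p = 3.04 m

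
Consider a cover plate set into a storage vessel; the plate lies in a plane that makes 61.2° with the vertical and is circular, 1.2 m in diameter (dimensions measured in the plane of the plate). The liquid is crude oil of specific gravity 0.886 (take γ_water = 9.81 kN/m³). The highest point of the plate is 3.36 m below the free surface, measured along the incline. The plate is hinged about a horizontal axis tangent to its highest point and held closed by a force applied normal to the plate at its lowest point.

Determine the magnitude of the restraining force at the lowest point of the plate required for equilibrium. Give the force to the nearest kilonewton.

γ = 0.886 × 9.81 = 8.69166 kN/m³.
The plate makes 61.2° with the vertical, i.e. θ = 90° − 61.2° = 28.8° to the horizontal. Measuring y along the incline from the free-surface line, vertical depth h = y·sinθ with sinθ = 0.481754.
The centroid is at the centre, 0.6 m below the top of the plate, so y_c = 3.36 + 0.6 = 3.96 m and h_c = 3.96 × 0.481754 = 1.90775 m.
A = π(0.6)² = 1.13097 m².
Resultant F = γ·h_c·A = 8.69166 × 1.90775 × 1.13097 = 18.7532 kN.
I_c = πr⁴/4 = π × 0.6⁴/4 = 0.101788 m⁴.
Centre of pressure: y_p = y_c + I_c/(y_c·A) = 3.96 + 0.101788/(3.96 × 1.13097) = 3.96 + 0.0227274 = 3.98273 m along the plane.
The resultant acts 0.6 + 0.0227274 = 0.622727 m (along the plate) below the hinge at the top edge, so the moment about the hinge is M = F × 0.622727 = 18.7532 × 0.622727 = 11.6781 kN·m.
A normal force at the bottom, 1.2 m from the hinge, must supply this moment: P = 11.6781/1.2 = 9.73175 kN.

P ≈ 10 kN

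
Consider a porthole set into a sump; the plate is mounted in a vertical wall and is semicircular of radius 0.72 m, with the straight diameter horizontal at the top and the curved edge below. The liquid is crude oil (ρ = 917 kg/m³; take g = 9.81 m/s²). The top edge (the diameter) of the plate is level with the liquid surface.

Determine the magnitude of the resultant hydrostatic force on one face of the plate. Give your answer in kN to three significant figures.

γ = ρg = 917 × 9.81 / 1000 = 8.99577 kN/m³.
The centroid of a semicircle lies 4r/(3π) = 0.305577 m from the diameter, here below the top edge, so the centroid depth is h_c = 0.305577 m.
A = πr²/2 = π × 0.72²/2 = 0.814301 m².
Resultant F = γ·h_c·A = 8.99577 × 0.305577 × 0.814301 = 2.23843 kN.

F ≈ 2.24 kN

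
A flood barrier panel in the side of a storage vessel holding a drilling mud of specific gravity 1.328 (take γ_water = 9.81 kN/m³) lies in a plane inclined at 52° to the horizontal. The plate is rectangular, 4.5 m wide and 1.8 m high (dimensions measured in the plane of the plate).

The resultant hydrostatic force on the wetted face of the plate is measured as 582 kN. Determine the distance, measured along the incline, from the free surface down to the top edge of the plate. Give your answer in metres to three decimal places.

γ = 1.328 × 9.81 = 13.02768 kN/m³.
A = 4.5 × 1.8 = 8.1 m².
From F = γ·h_c·A, the centroid depth is h_c = 582/(13.02768 × 8.1) = 5.51532 m.
Let θ = 52° be the plate's angle to the horizontal; measure y along the incline from where the plane meets the free surface. Vertical depth h = y·sinθ with sinθ = 0.788011.
Along the incline, y_c = h_c/sinθ = 5.51532/0.788011 = 6.99904 m.
The centroid lies 1.8/2 = 0.9 m below the top edge, so the top edge sits at y_top = 6.99904 − 0.9 = 6.09904 m along the incline.

y_top ≈ 6.099 m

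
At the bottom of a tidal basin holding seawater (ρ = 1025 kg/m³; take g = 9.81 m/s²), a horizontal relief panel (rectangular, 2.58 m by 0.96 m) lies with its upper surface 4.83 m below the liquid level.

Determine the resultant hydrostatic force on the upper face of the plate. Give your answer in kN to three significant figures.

γ = ρg = 1025 × 9.81 / 1000 = 10.05525 kN/m³.
The plate is horizontal, so pressure is uniform at p = γ·h = 10.05525 × 4.83 = 48.5669 kN/m².
A = 2.58 × 0.96 = 2.4768 m².
F = p·A = 48.5669 × 2.4768 = 120.29 kN.

F ≈ 120 kN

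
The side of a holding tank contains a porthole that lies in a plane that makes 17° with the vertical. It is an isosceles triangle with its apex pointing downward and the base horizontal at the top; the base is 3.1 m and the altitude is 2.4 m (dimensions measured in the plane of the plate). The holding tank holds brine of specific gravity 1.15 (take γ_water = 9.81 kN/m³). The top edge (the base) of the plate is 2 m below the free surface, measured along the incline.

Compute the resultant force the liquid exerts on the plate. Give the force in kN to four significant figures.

F ≈ 112.4 kN

γ = 1.15 × 9.81 = 11.2815 kN/m³.
The plate makes 17° with the vertical, i.e. θ = 90° − 17° = 73° to the horizontal. Measuring y along the incline from the free-surface line, vertical depth h = y·sinθ with sinθ = 0.956305.
With the apex down, the centroid sits h/3 = 2.4/3 = 0.8 m below the base (the top edge), so y_c = 2 + 0.8 = 2.8 m and h_c = 2.8 × 0.956305 = 2.67765 m.
A = ½ × 3.1 × 2.4 = 3.72 m².
Resultant F = γ·h_c·A = 11.2815 × 2.67765 × 3.72 = 112.373 kN.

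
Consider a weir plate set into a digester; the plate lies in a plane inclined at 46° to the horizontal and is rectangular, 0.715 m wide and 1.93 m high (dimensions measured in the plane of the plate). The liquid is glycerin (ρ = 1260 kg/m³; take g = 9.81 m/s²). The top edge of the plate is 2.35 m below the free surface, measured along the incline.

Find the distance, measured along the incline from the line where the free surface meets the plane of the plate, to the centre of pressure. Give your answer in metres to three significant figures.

y_p = 3.41 m

γ = ρg = 1260 × 9.81 / 1000 = 12.3606 kN/m³.
Let θ = 46° be the plate's angle to the horizontal; measure y along the incline from where the plane meets the free surface. Vertical depth h = y·sinθ with sinθ = 0.719340.
The centroid lies 1.93/2 = 0.965 m below the top edge, so y_c = 2.35 + 0.965 = 3.315 m and h_c = 3.315 × 0.719340 = 2.38461 m.
A = 0.715 × 1.93 = 1.37995 m².
Resultant F = γ·h_c·A = 12.3606 × 2.38461 × 1.37995 = 40.6743 kN.
I_c = b·h³/12 = 0.715 × 1.93³/12 = 0.428348 m⁴.
Centre of pressure: y_p = y_c + I_c/(y_c·A) = 3.315 + 0.428348/(3.315 × 1.37995) = 3.315 + 0.0936375 = 3.40864 m along the plane.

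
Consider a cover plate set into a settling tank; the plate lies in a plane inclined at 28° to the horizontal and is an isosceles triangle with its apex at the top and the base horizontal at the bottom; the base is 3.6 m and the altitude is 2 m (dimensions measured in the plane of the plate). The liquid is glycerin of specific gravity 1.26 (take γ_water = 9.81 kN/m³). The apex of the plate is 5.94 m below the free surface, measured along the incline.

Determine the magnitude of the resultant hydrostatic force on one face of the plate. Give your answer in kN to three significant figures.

γ = 1.26 × 9.81 = 12.3606 kN/m³.
Let θ = 28° be the plate's angle to the horizontal; measure y along the incline from where the plane meets the free surface. Vertical depth h = y·sinθ with sinθ = 0.469472.
With the apex up, the centroid sits 2h/3 = 2 × 2/3 = 1.33333 m below the apex, so y_c = 5.94 + 1.33333 = 7.27333 m and h_c = 7.27333 × 0.469472 = 3.41462 m.
A = ½ × 3.6 × 2 = 3.6 m².
Resultant F = γ·h_c·A = 12.3606 × 3.41462 × 3.6 = 151.944 kN.

F ≈ 152 kN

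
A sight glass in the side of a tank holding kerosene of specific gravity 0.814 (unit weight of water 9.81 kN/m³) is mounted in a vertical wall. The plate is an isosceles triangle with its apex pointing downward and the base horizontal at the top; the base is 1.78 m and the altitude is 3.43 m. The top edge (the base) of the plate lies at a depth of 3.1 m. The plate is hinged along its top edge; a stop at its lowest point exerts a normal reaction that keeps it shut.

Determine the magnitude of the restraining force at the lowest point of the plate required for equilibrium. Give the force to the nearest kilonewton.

γ = 0.814 × 9.81 = 7.98534 kN/m³.
With the apex down, the centroid sits h/3 = 3.43/3 = 1.14333 m below the base (the top edge), so the centroid depth is h_c = 3.1 + 1.14333 = 4.24333 m.
A = ½ × 1.78 × 3.43 = 3.0527 m².
Resultant F = γ·h_c·A = 7.98534 × 4.24333 × 3.0527 = 103.439 kN.
I_c = b·h³/36 = 1.78 × 3.43³/36 = 1.99526 m⁴.
Centre of pressure: y_p = y_c + I_c/(y_c·A) = 4.24333 + 1.99526/(4.24333 × 3.0527) = 4.24333 + 0.154031 = 4.39736 m along the plane.
The resultant acts 1.14333 + 0.154031 = 1.29736 m (along the plate) below the hinge at the top edge, so the moment about the hinge is M = F × 1.29736 = 103.439 × 1.29736 = 134.198 kN·m.
A normal force at the bottom, 3.43 m from the hinge, must supply this moment: P = 134.198/3.43 = 39.1248 kN.

P ≈ 39 kN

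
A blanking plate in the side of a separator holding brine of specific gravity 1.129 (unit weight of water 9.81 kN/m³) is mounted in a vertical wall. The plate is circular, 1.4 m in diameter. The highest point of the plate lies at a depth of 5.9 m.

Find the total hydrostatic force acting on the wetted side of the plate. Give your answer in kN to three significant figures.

γ = 1.129 × 9.81 = 11.07549 kN/m³.
The centroid is at the centre, 0.7 m below the top of the plate, so the centroid depth is h_c = 5.9 + 0.7 = 6.6 m.
A = π(0.7)² = 1.53938 m².
Resultant F = γ·h_c·A = 11.07549 × 6.6 × 1.53938 = 112.526 kN.

F ≈ 113 kN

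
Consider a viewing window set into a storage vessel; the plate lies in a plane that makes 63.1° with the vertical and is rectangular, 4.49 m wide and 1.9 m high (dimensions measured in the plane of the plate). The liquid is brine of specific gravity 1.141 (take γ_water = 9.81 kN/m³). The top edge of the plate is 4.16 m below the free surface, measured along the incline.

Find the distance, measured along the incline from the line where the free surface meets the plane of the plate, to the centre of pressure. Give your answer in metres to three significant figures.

y_p = 5.17 m

γ = 1.141 × 9.81 = 11.19321 kN/m³.
The plate makes 63.1° with the vertical, i.e. θ = 90° − 63.1° = 26.9° to the horizontal. Measuring y along the incline from the free-surface line, vertical depth h = y·sinθ with sinθ = 0.452435.
The centroid lies 1.9/2 = 0.95 m below the top edge, so y_c = 4.16 + 0.95 = 5.11 m and h_c = 5.11 × 0.452435 = 2.31194 m.
A = 4.49 × 1.9 = 8.531 m².
Resultant F = γ·h_c·A = 11.19321 × 2.31194 × 8.531 = 220.765 kN.
I_c = b·h³/12 = 4.49 × 1.9³/12 = 2.56641 m⁴.
Centre of pressure: y_p = y_c + I_c/(y_c·A) = 5.11 + 2.56641/(5.11 × 8.531) = 5.11 + 0.0588715 = 5.16887 m along the plane.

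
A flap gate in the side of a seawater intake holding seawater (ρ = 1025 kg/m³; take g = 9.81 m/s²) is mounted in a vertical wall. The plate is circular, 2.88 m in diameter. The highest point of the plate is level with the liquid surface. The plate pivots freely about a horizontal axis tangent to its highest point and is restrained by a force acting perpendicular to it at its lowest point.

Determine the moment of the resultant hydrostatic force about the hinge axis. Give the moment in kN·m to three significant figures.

γ = ρg = 1025 × 9.81 / 1000 = 10.05525 kN/m³.
The centroid is at the centre, 1.44 m below the top of the plate, so the centroid depth is h_c = 1.44 m.
A = π(1.44)² = 6.51441 m².
Resultant F = γ·h_c·A = 10.05525 × 1.44 × 6.51441 = 94.3258 kN.
I_c = πr⁴/4 = π × 1.44⁴/4 = 3.37707 m⁴.
Centre of pressure: y_p = y_c + I_c/(y_c·A) = 1.44 + 3.37707/(1.44 × 6.51441) = 1.44 + 0.36 = 1.8 m along the plane.
The resultant acts 1.44 + 0.36 = 1.8 m (along the plate) below the hinge at the top edge, so the moment about the hinge is M = F × 1.8 = 94.3258 × 1.8 = 169.786 kN·m.

M ≈ 170 kN·m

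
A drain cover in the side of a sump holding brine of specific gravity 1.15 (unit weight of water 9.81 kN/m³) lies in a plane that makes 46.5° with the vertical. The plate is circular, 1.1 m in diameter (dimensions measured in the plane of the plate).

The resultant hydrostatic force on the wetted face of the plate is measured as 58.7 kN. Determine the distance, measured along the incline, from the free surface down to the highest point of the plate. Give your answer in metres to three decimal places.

γ = 1.15 × 9.81 = 11.2815 kN/m³.
A = π(0.55)² = 0.950332 m².
From F = γ·h_c·A, the centroid depth is h_c = 58.7/(11.2815 × 0.950332) = 5.47515 m.
The plate makes 46.5° with the vertical, i.e. θ = 90° − 46.5° = 43.5° to the horizontal. Measuring y along the incline from the free-surface line, vertical depth h = y·sinθ with sinθ = 0.688355.
Along the incline, y_c = h_c/sinθ = 5.47515/0.688355 = 7.95396 m.
The centroid is at the centre, 0.55 m below the top of the plate, so the highest point sits at y_top = 7.95396 − 0.55 = 7.40396 m along the incline.

y_top ≈ 7.404 m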